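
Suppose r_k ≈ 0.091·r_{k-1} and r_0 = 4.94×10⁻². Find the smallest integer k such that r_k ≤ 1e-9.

After k steps, r_k ≈ 4.94×10⁻²·0.091^k.
Need 0.091^k ≤ 1e-9/4.94×10⁻² = 2.02429e-08.
k ≥ ln(2.02429e-08)/ln(0.091) = -17.7155/-2.39690 = 7.391.
Smallest integer k = 8.

8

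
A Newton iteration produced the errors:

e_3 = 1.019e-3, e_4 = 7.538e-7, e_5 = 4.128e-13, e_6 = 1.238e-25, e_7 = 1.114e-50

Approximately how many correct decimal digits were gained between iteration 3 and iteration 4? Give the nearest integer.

3

Digits gained ≈ log₁₀(e_3/e_4) = log₁₀(1.019e-3/7.538e-7) = log₁₀(1351.82) ≈ 3.131.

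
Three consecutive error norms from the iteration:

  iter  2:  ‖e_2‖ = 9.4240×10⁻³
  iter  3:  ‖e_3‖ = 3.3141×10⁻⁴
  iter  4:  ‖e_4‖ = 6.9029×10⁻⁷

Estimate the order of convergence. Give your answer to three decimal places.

1.844

p ≈ ln(‖e_4‖/‖e_3‖) / ln(‖e_3‖/‖e_2‖)
  = ln(6.9029×10⁻⁷/3.3141×10⁻⁴) / ln(3.3141×10⁻⁴/9.4240×10⁻³)
  = ln(0.00208289) / ln(0.0351666)
  = -6.173999 / -3.347659 ≈ 1.844274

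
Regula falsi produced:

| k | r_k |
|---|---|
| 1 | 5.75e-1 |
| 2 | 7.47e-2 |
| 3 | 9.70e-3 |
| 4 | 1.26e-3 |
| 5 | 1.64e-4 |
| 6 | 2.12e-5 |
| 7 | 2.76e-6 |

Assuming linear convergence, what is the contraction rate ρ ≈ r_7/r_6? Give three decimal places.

ρ ≈ r_7/r_6 = 2.76e-6/2.12e-5 = 0.13019

0.130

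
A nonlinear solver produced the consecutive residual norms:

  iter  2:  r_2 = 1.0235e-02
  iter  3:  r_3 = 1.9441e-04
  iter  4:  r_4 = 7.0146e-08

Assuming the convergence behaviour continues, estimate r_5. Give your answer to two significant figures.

First estimate the order: p ≈ ln(r_4/r_3) / ln(r_3/r_2) = ln(7.0146e-08/1.9441e-04)/ln(1.9441e-04/1.0235e-02) = ln(0.000360815)/ln(0.0189946) ≈ 2.0000.
Then r_5 ≈ r_4·(r_4/r_3)^p = 7.0146e-08·(0.000360815)^2.0000 = 7.0146e-08·1.30187e-07 ≈ 9.132e-15.

9.1e-15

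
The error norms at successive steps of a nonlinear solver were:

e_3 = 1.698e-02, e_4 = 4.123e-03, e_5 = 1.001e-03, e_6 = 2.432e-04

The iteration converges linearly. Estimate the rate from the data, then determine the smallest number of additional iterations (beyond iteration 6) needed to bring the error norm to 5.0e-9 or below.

Rate ρ ≈ e_6/e_5 = 2.432e-04/1.001e-03 = 0.2430.
After j more steps, e_{6+j} ≈ 2.432e-04·ρ^j; need ρ^j ≤ 5.0e-9/2.432e-04 = 2.05592e-05.
j ≥ ln(2.05592e-05)/ln(0.2430) = -10.7922/-1.41469 = 7.629.
So 8 more iterations are needed.

8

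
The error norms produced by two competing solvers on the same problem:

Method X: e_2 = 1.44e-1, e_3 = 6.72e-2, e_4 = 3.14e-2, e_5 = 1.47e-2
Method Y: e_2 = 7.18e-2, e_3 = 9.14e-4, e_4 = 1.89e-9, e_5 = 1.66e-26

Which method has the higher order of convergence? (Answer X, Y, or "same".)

Y

Method X: p ≈ ln(1.47e-2/3.14e-2)/ln(3.14e-2/6.72e-2) ≈ 1.00.
Method Y: p ≈ ln(1.66e-26/1.89e-9)/ln(1.89e-9/9.14e-4) ≈ 3.00.
Method Y has the higher order (≈3.0 vs ≈1.0).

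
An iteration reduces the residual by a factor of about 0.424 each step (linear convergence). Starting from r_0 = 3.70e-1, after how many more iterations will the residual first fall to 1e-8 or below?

21

After k steps, r_k ≈ 3.70e-1·0.424^k.
Need 0.424^k ≤ 1e-8/3.70e-1 = 2.7027e-08.
k ≥ ln(2.7027e-08)/ln(0.424) = -17.4264/-0.85802 = 20.310.
Smallest integer k = 21.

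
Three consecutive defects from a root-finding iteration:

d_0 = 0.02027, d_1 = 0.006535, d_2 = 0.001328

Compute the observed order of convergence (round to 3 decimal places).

p ≈ ln(d_2/d_1) / ln(d_1/d_0)
  = ln(0.001328/0.006535) / ln(0.006535/0.02027)
  = ln(0.203213) / ln(0.322398)
  = -1.593501 / -1.131968 ≈ 1.407726

1.408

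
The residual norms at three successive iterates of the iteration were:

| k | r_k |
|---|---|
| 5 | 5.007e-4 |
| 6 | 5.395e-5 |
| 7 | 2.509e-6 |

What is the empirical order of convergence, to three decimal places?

p ≈ ln(r_7/r_6) / ln(r_6/r_5)
  = ln(2.509e-6/5.395e-5) / ln(5.395e-5/5.007e-4)
  = ln(0.046506) / ln(0.107749)
  = -3.068174 / -2.227951 ≈ 1.377128

1.377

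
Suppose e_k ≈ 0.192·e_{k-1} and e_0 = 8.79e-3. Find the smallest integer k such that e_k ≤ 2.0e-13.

15

After k steps, e_k ≈ 8.79e-3·0.192^k.
Need 0.192^k ≤ 2.0e-13/8.79e-3 = 2.27531e-11.
k ≥ ln(2.27531e-11)/ln(0.192) = -24.5063/-1.65026 = 14.850.
Smallest integer k = 15.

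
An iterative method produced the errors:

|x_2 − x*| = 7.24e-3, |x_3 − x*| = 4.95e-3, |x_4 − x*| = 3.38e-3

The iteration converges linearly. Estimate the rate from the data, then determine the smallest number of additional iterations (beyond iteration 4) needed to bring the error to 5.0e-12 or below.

Rate ρ ≈ |x_4 − x*|/|x_3 − x*| = 3.38e-3/4.95e-3 = 0.6828.
After j more steps, |x_{4+j} − x*| ≈ 3.38e-3·ρ^j; need ρ^j ≤ 5.0e-12/3.38e-3 = 1.47929e-09.
j ≥ ln(1.47929e-09)/ln(0.6828) = -20.3317/-0.38155 = 53.287.
So 54 more iterations are needed.

54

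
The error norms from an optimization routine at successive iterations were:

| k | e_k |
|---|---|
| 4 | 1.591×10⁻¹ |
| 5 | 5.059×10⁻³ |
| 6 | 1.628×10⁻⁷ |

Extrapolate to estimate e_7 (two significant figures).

5.4e-21

First estimate the order: p ≈ ln(e_6/e_5) / ln(e_5/e_4) = ln(1.628×10⁻⁷/5.059×10⁻³)/ln(5.059×10⁻³/1.591×10⁻¹) = ln(3.21803e-05)/ln(0.0317976) ≈ 2.9997.
Then e_7 ≈ e_6·(e_6/e_5)^p = 1.628×10⁻⁷·(3.21803e-05)^2.9997 = 1.628×10⁻⁷·3.34286e-14 ≈ 5.442e-21.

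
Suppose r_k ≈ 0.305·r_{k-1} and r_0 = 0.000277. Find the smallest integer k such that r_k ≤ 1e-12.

After k steps, r_k ≈ 0.000277·0.305^k.
Need 0.305^k ≤ 1e-12/0.000277 = 3.61011e-09.
k ≥ ln(3.61011e-09)/ln(0.305) = -19.4395/-1.18744 = 16.371.
Smallest integer k = 17.

17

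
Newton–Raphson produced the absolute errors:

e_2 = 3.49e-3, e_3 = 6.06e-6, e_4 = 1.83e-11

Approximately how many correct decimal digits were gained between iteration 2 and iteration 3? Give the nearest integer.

3

Digits gained ≈ log₁₀(e_2/e_3) = log₁₀(3.49e-3/6.06e-6) = log₁₀(575.908) ≈ 2.760.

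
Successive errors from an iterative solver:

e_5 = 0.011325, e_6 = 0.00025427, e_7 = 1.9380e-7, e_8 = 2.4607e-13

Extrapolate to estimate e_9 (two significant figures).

First estimate the order: p ≈ ln(e_8/e_7) / ln(e_7/e_6) = ln(2.4607e-13/1.9380e-7)/ln(1.9380e-7/0.00025427) = ln(1.26971e-06)/ln(0.000762182) ≈ 1.8911.
Then e_9 ≈ e_8·(e_8/e_7)^p = 2.4607e-13·(1.26971e-06)^1.8911 = 2.4607e-13·7.07157e-12 ≈ 1.74e-24.

1.7e-24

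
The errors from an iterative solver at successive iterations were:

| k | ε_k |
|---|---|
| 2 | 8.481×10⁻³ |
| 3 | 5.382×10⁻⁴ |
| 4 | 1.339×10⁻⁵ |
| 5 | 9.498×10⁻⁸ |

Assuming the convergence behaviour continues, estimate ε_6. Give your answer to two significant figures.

1.3e-10

First estimate the order: p ≈ ln(ε_5/ε_4) / ln(ε_4/ε_3) = ln(9.498×10⁻⁸/1.339×10⁻⁵)/ln(1.339×10⁻⁵/5.382×10⁻⁴) = ln(0.00709335)/ln(0.0248792) ≈ 1.3397.
Then ε_6 ≈ ε_5·(ε_5/ε_4)^p = 9.498×10⁻⁸·(0.00709335)^1.3397 = 9.498×10⁻⁸·0.00132064 ≈ 1.254e-10.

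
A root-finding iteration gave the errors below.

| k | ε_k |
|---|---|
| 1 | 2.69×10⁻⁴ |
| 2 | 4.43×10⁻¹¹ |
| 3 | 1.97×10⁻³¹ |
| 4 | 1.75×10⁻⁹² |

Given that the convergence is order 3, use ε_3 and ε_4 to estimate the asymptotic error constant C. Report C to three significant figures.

C ≈ ε_4 / ε_3^3
  = 1.75×10⁻⁹² / (1.97×10⁻³¹)^3
  = 1.75×10⁻⁹² / 7.64537e-93 ≈ 2.289

2.29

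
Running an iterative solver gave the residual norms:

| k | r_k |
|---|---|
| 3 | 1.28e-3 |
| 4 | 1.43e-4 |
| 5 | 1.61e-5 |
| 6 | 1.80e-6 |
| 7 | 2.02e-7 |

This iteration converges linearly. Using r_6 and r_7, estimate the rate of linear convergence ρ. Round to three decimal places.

ρ ≈ r_7/r_6 = 2.02e-7/1.80e-6 = 0.11222

0.112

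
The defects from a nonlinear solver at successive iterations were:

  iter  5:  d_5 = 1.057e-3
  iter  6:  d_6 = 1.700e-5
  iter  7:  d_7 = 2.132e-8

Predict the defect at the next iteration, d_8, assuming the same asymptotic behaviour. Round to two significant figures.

First estimate the order: p ≈ ln(d_7/d_6) / ln(d_6/d_5) = ln(2.132e-8/1.700e-5)/ln(1.700e-5/1.057e-3) = ln(0.00125412)/ln(0.0160833) ≈ 1.6178.
Then d_8 ≈ d_7·(d_7/d_6)^p = 2.132e-8·(0.00125412)^1.6178 = 2.132e-8·2.02159e-05 ≈ 4.31e-13.

4.3e-13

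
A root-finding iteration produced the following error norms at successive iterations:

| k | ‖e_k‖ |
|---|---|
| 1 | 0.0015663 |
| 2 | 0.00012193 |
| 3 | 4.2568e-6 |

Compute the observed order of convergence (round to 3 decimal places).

1.314

p ≈ ln(‖e_3‖/‖e_2‖) / ln(‖e_2‖/‖e_1‖)
  = ln(4.2568e-6/0.00012193) / ln(0.00012193/0.0015663)
  = ln(0.0349118) / ln(0.0778459)
  = -3.354930 / -2.553024 ≈ 1.314100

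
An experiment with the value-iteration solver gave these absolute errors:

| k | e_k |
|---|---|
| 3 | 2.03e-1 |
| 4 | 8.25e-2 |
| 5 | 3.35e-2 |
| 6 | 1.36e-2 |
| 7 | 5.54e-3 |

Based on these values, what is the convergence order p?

Consecutive ratios: e_7/e_6 = 5.54e-3/1.36e-2 = 0.407353, e_6/e_5 = 1.36e-2/3.35e-2 = 0.40597.
p ≈ ln(0.407353)/ln(0.40597) = -0.8981/-0.9015 ≈ 1.00.
So the convergence is linear (order 1).

1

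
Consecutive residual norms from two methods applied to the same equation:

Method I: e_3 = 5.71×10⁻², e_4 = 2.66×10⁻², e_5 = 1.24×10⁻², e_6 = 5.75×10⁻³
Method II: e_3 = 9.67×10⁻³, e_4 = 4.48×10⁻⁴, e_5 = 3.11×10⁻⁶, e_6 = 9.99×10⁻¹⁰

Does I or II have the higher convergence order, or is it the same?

II

Method I: p ≈ ln(5.75×10⁻³/1.24×10⁻²)/ln(1.24×10⁻²/2.66×10⁻²) ≈ 1.01.
Method II: p ≈ ln(9.99×10⁻¹⁰/3.11×10⁻⁶)/ln(3.11×10⁻⁶/4.48×10⁻⁴) ≈ 1.62.
Method II has the higher order (≈1.6 vs ≈1.0).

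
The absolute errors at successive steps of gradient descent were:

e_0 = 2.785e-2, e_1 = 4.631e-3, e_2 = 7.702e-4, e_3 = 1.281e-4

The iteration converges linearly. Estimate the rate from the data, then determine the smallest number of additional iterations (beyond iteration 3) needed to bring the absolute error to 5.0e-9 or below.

Rate ρ ≈ e_3/e_2 = 1.281e-4/7.702e-4 = 0.1663.
After j more steps, e_{3+j} ≈ 1.281e-4·ρ^j; need ρ^j ≤ 5.0e-9/1.281e-4 = 3.9032e-05.
j ≥ ln(3.9032e-05)/ln(0.1663) = -10.1511/-1.79396 = 5.658.
So 6 more iterations are needed.

6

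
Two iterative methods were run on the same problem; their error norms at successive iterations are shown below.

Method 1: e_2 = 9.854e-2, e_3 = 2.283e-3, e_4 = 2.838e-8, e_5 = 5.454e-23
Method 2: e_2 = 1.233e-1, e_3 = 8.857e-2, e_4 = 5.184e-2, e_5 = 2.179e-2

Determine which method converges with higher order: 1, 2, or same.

1

Method 1: p ≈ ln(5.454e-23/2.838e-8)/ln(2.838e-8/2.283e-3) ≈ 3.00.
Method 2: p ≈ ln(2.179e-2/5.184e-2)/ln(5.184e-2/8.857e-2) ≈ 1.62.
Method 1 has the higher order (≈3.0 vs ≈1.6).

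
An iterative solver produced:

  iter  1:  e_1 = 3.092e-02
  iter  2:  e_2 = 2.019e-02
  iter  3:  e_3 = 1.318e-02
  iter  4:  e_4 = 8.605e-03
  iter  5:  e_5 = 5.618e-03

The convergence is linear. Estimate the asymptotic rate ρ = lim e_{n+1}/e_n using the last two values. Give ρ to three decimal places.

0.653

ρ ≈ e_5/e_4 = 5.618e-03/8.605e-03 = 0.65288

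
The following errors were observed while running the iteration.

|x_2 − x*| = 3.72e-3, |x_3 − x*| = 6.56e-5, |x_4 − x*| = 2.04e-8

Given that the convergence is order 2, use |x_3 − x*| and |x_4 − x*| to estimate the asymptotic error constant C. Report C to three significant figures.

C ≈ |x_4 − x*| / |x_3 − x*|^2
  = 2.04e-8 / (6.56e-5)^2
  = 2.04e-8 / 4.30336e-09 ≈ 4.7405

4.74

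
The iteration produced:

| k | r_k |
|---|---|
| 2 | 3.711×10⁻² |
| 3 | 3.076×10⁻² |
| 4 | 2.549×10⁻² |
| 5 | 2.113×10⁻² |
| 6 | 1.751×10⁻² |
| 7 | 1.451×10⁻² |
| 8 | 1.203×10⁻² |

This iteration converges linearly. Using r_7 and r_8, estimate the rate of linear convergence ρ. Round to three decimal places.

0.829

ρ ≈ r_8/r_7 = 1.203×10⁻²/1.451×10⁻² = 0.82908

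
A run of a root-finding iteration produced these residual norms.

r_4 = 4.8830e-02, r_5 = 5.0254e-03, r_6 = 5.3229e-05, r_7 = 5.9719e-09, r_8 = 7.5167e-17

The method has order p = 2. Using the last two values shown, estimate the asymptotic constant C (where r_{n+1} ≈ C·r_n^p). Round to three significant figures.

C ≈ r_8 / r_7^2
  = 7.5167e-17 / (5.9719e-09)^2
  = 7.5167e-17 / 3.56636e-17 ≈ 2.1077

2.11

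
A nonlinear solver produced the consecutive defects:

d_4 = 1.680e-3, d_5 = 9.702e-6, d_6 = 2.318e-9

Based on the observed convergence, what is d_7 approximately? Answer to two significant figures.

3.2e-15

First estimate the order: p ≈ ln(d_6/d_5) / ln(d_5/d_4) = ln(2.318e-9/9.702e-6)/ln(9.702e-6/1.680e-3) = ln(0.00023892)/ln(0.005775) ≈ 1.6180.
Then d_7 ≈ d_6·(d_6/d_5)^p = 2.318e-9·(0.00023892)^1.6180 = 2.318e-9·1.38042e-06 ≈ 3.2e-15.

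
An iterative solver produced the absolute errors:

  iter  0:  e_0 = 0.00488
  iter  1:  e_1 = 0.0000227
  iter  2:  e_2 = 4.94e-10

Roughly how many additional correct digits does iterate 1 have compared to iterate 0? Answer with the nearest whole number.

Digits gained ≈ log₁₀(e_0/e_1) = log₁₀(0.00488/0.0000227) = log₁₀(214.978) ≈ 2.332.

2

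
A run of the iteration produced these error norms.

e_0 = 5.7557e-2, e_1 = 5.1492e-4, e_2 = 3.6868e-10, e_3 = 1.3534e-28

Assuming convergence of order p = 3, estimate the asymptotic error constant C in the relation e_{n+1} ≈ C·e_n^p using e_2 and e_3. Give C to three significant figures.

2.70

C ≈ e_3 / e_2^3
  = 1.3534e-28 / (3.6868e-10)^3
  = 1.3534e-28 / 5.01128e-29 ≈ 2.7007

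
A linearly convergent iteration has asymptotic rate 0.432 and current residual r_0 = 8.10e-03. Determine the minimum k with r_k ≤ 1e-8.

After k steps, r_k ≈ 8.10e-03·0.432^k.
Need 0.432^k ≤ 1e-8/8.10e-03 = 1.23457e-06.
k ≥ ln(1.23457e-06)/ln(0.432) = -13.6048/-0.83933 = 16.209.
Smallest integer k = 17.

17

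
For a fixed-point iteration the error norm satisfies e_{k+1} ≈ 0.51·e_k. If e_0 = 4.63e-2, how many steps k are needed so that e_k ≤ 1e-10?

After k steps, e_k ≈ 4.63e-2·0.51^k.
Need 0.51^k ≤ 1e-10/4.63e-2 = 2.15983e-09.
k ≥ ln(2.15983e-09)/ln(0.51) = -19.9532/-0.67334 = 29.633.
Smallest integer k = 30.

30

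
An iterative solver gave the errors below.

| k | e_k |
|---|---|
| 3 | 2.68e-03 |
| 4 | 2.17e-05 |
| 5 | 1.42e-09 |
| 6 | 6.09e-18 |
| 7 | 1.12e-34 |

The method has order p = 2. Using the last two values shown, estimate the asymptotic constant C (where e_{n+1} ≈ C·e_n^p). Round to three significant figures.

C ≈ e_7 / e_6^2
  = 1.12e-34 / (6.09e-18)^2
  = 1.12e-34 / 3.70881e-35 ≈ 3.0198

3.02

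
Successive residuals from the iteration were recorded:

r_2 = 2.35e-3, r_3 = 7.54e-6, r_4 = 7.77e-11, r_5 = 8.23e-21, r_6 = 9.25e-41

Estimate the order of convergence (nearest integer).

Consecutive ratios: r_6/r_5 = 9.25e-41/8.23e-21 = 1.12394e-20, r_5/r_4 = 8.23e-21/7.77e-11 = 1.0592e-10.
p ≈ ln(1.12394e-20)/ln(1.0592e-10) = -45.9349/-22.9683 ≈ 2.00.
So the convergence is quadratic (order 2).

2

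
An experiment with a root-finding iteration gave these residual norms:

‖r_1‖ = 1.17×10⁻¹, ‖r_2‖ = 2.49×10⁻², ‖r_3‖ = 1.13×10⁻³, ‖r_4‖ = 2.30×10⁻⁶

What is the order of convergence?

Consecutive ratios: ‖r_4‖/‖r_3‖ = 2.30×10⁻⁶/1.13×10⁻³ = 0.0020354, ‖r_3‖/‖r_2‖ = 1.13×10⁻³/2.49×10⁻² = 0.0453815.
p ≈ ln(0.0020354)/ln(0.0453815) = -6.1971/-3.0927 ≈ 2.00.
So the convergence is quadratic (order 2).

2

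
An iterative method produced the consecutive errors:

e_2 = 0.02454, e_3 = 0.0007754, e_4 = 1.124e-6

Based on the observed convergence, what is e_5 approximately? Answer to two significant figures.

First estimate the order: p ≈ ln(e_4/e_3) / ln(e_3/e_2) = ln(1.124e-6/0.0007754)/ln(0.0007754/0.02454) = ln(0.00144957)/ln(0.0315974) ≈ 1.8921.
Then e_5 ≈ e_4·(e_4/e_3)^p = 1.124e-6·(0.00144957)^1.8921 = 1.124e-6·4.25384e-06 ≈ 4.781e-12.

4.8e-12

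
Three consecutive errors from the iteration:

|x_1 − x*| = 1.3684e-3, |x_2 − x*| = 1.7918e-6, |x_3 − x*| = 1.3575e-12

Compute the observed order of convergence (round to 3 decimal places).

2.123

p ≈ ln(|x_3 − x*|/|x_2 − x*|) / ln(|x_2 − x*|/|x_1 − x*|)
  = ln(1.3575e-12/1.7918e-6) / ln(1.7918e-6/1.3684e-3)
  = ln(7.57618e-07) / ln(0.00130941)
  = -14.093087 / -6.638179 ≈ 2.123035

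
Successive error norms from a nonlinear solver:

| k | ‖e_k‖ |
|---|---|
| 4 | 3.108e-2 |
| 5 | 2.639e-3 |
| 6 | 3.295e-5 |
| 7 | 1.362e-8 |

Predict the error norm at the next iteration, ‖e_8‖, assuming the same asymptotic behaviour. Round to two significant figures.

1.3e-14

First estimate the order: p ≈ ln(‖e_7‖/‖e_6‖) / ln(‖e_6‖/‖e_5‖) = ln(1.362e-8/3.295e-5)/ln(3.295e-5/2.639e-3) = ln(0.000413354)/ln(0.0124858) ≈ 1.7775.
Then ‖e_8‖ ≈ ‖e_7‖·(‖e_7‖/‖e_6‖)^p = 1.362e-8·(0.000413354)^1.7775 = 1.362e-8·9.67192e-07 ≈ 1.317e-14.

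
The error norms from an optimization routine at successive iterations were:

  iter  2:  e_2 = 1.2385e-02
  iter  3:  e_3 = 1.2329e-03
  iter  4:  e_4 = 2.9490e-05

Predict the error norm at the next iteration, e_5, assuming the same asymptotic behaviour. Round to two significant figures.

First estimate the order: p ≈ ln(e_4/e_3) / ln(e_3/e_2) = ln(2.9490e-05/1.2329e-03)/ln(1.2329e-03/1.2385e-02) = ln(0.0239192)/ln(0.0995478) ≈ 1.6181.
Then e_5 ≈ e_4·(e_4/e_3)^p = 2.9490e-05·(0.0239192)^1.6181 = 2.9490e-05·0.0023804 ≈ 7.02e-08.

7.0e-8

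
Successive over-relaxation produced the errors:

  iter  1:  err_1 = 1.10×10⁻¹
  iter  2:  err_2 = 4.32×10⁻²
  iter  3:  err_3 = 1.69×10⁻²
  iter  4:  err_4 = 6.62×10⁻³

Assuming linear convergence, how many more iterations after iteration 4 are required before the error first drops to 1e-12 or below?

Rate ρ ≈ err_4/err_3 = 6.62×10⁻³/1.69×10⁻² = 0.3917.
After j more steps, err_{4+j} ≈ 6.62×10⁻³·ρ^j; need ρ^j ≤ 1e-12/6.62×10⁻³ = 1.51057e-10.
j ≥ ln(1.51057e-10)/ln(0.3917) = -22.6134/-0.93726 = 24.127.
So 25 more iterations are needed.

25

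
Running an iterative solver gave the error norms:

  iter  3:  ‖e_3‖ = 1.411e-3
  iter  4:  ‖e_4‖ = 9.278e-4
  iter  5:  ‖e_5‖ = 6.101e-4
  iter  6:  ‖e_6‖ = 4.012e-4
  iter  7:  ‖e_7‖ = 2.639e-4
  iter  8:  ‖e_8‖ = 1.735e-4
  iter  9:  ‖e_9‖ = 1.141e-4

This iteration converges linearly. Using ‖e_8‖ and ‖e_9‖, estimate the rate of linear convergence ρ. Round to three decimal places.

0.658

ρ ≈ ‖e_9‖/‖e_8‖ = 1.141e-4/1.735e-4 = 0.65764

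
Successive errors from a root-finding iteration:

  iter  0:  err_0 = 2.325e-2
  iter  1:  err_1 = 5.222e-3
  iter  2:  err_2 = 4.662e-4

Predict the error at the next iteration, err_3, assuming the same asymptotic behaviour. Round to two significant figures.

First estimate the order: p ≈ ln(err_2/err_1) / ln(err_1/err_0) = ln(4.662e-4/5.222e-3)/ln(5.222e-3/2.325e-2) = ln(0.0892761)/ln(0.224602) ≈ 1.6178.
Then err_3 ≈ err_2·(err_2/err_1)^p = 4.662e-4·(0.0892761)^1.6178 = 4.662e-4·0.0200678 ≈ 9.356e-06.

9.4e-6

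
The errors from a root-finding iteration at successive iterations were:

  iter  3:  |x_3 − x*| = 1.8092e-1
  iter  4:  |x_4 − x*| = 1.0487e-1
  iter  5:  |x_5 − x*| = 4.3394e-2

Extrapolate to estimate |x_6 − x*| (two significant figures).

1.0e-2

First estimate the order: p ≈ ln(|x_5 − x*|/|x_4 − x*|) / ln(|x_4 − x*|/|x_3 − x*|) = ln(4.3394e-2/1.0487e-1)/ln(1.0487e-1/1.8092e-1) = ln(0.413789)/ln(0.579648) ≈ 1.6181.
Then |x_6 − x*| ≈ |x_5 − x*|·(|x_5 − x*|/|x_4 − x*|)^p = 4.3394e-2·(0.413789)^1.6181 = 4.3394e-2·0.239834 ≈ 0.01041.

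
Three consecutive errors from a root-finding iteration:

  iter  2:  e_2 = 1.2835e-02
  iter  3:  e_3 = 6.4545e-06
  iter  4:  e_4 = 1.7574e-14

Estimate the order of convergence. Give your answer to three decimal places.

p ≈ ln(e_4/e_3) / ln(e_3/e_2)
  = ln(1.7574e-14/6.4545e-06) / ln(6.4545e-06/1.2835e-02)
  = ln(2.72275e-09) / ln(0.000502883)
  = -19.721623 / -7.595153 ≈ 2.596606

2.597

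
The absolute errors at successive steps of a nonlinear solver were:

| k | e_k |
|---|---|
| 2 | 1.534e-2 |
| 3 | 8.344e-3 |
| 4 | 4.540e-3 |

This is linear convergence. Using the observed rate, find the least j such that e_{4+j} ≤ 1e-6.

14

Rate ρ ≈ e_4/e_3 = 4.540e-3/8.344e-3 = 0.5441.
After j more steps, e_{4+j} ≈ 4.540e-3·ρ^j; need ρ^j ≤ 1e-6/4.540e-3 = 0.000220264.
j ≥ ln(0.000220264)/ln(0.5441) = -8.4207/-0.60862 = 13.836.
So 14 more iterations are needed.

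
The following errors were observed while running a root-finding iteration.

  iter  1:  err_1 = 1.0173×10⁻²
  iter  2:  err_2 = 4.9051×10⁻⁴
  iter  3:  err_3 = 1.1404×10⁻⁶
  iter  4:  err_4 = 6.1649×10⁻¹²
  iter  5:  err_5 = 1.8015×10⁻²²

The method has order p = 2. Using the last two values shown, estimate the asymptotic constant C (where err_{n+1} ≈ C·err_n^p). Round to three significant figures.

4.74

C ≈ err_5 / err_4^2
  = 1.8015×10⁻²² / (6.1649×10⁻¹²)^2
  = 1.8015×10⁻²² / 3.8006e-23 ≈ 4.74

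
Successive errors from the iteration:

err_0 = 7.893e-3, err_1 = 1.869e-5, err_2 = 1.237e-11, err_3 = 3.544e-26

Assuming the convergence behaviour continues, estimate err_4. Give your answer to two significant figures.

2.1e-60

First estimate the order: p ≈ ln(err_3/err_2) / ln(err_2/err_1) = ln(3.544e-26/1.237e-11)/ln(1.237e-11/1.869e-5) = ln(2.865e-15)/ln(6.61851e-07) ≈ 2.3535.
Then err_4 ≈ err_3·(err_3/err_2)^p = 3.544e-26·(2.865e-15)^2.3535 = 3.544e-26·5.93394e-35 ≈ 2.103e-60.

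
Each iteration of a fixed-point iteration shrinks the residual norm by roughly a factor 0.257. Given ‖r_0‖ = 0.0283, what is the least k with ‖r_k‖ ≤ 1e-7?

After k steps, ‖r_k‖ ≈ 0.0283·0.257^k.
Need 0.257^k ≤ 1e-7/0.0283 = 3.53357e-06.
k ≥ ln(3.53357e-06)/ln(0.257) = -12.5532/-1.35868 = 9.239.
Smallest integer k = 10.

10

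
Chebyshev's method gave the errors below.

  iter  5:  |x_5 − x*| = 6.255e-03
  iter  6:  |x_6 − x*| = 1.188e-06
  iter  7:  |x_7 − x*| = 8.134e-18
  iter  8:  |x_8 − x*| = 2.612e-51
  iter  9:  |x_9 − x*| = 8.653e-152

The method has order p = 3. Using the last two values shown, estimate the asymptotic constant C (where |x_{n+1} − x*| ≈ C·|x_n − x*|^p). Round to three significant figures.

4.86

C ≈ |x_9 − x*| / |x_8 − x*|^3
  = 8.653e-152 / (2.612e-51)^3
  = 8.653e-152 / 1.78205e-152 ≈ 4.8556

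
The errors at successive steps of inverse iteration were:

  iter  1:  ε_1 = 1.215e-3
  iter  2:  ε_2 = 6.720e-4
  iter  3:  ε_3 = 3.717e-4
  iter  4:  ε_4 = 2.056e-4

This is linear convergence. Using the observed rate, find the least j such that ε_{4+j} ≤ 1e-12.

Rate ρ ≈ ε_4/ε_3 = 2.056e-4/3.717e-4 = 0.5531.
After j more steps, ε_{4+j} ≈ 2.056e-4·ρ^j; need ρ^j ≤ 1e-12/2.056e-4 = 4.86381e-09.
j ≥ ln(4.86381e-09)/ln(0.5531) = -19.1414/-0.59222 = 32.321.
So 33 more iterations are needed.

33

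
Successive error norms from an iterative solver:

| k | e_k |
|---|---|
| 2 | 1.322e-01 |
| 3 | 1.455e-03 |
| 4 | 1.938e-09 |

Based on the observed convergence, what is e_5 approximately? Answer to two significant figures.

4.6e-27

First estimate the order: p ≈ ln(e_4/e_3) / ln(e_3/e_2) = ln(1.938e-09/1.455e-03)/ln(1.455e-03/1.322e-01) = ln(1.33196e-06)/ln(0.0110061) ≈ 3.0002.
Then e_5 ≈ e_4·(e_4/e_3)^p = 1.938e-09·(1.33196e-06)^3.0002 = 1.938e-09·2.35667e-18 ≈ 4.567e-27.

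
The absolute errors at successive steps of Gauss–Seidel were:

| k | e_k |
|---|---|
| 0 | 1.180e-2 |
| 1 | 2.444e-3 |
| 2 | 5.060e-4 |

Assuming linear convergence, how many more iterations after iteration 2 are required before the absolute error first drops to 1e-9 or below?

9

Rate ρ ≈ e_2/e_1 = 5.060e-4/2.444e-3 = 0.2070.
After j more steps, e_{2+j} ≈ 5.060e-4·ρ^j; need ρ^j ≤ 1e-9/5.060e-4 = 1.97628e-06.
j ≥ ln(1.97628e-06)/ln(0.2070) = -13.1343/-1.57504 = 8.339.
So 9 more iterations are needed.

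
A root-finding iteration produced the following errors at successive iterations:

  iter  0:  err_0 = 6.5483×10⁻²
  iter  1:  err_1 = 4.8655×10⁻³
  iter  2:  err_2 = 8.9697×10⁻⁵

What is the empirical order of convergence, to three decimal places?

p ≈ ln(err_2/err_1) / ln(err_1/err_0)
  = ln(8.9697×10⁻⁵/4.8655×10⁻³) / ln(4.8655×10⁻³/6.5483×10⁻²)
  = ln(0.0184353) / ln(0.0743017)
  = -3.993488 / -2.599621 ≈ 1.536181

1.536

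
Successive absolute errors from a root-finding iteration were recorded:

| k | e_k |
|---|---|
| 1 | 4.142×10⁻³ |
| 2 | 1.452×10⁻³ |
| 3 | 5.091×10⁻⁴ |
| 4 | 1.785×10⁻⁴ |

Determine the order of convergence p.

Consecutive ratios: e_4/e_3 = 1.785×10⁻⁴/5.091×10⁻⁴ = 0.350619, e_3/e_2 = 5.091×10⁻⁴/1.452×10⁻³ = 0.35062.
p ≈ ln(0.350619)/ln(0.35062) = -1.0481/-1.0481 ≈ 1.00.
So the convergence is linear (order 1).

1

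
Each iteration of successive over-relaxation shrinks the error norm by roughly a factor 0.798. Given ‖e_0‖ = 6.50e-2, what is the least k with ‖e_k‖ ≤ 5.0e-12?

104

After k steps, ‖e_k‖ ≈ 6.50e-2·0.798^k.
Need 0.798^k ≤ 5.0e-12/6.50e-2 = 7.69231e-11.
k ≥ ln(7.69231e-11)/ln(0.798) = -23.2882/-0.22565 = 103.205.
Smallest integer k = 104.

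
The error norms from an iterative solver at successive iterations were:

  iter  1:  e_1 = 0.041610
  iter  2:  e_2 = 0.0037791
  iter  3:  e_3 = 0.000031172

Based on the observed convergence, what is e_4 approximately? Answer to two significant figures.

First estimate the order: p ≈ ln(e_3/e_2) / ln(e_2/e_1) = ln(0.000031172/0.0037791)/ln(0.0037791/0.041610) = ln(0.00824852)/ln(0.0908219) ≈ 2.0000.
Then e_4 ≈ e_3·(e_3/e_2)^p = 0.000031172·(0.00824852)^2.0000 = 0.000031172·6.80381e-05 ≈ 2.121e-09.

2.1e-9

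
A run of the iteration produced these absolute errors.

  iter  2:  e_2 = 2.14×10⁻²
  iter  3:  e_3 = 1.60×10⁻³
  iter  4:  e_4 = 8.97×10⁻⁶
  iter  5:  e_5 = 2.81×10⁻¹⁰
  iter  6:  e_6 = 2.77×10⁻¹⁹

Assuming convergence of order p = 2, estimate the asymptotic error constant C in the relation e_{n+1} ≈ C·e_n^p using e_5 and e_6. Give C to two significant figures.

C ≈ e_6 / e_5^2
  = 2.77×10⁻¹⁹ / (2.81×10⁻¹⁰)^2
  = 2.77×10⁻¹⁹ / 7.8961e-20 ≈ 3.5081

3.5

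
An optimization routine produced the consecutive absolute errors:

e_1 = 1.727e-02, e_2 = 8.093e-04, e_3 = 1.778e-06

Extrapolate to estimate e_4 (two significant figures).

8.6e-12

First estimate the order: p ≈ ln(e_3/e_2) / ln(e_2/e_1) = ln(1.778e-06/8.093e-04)/ln(8.093e-04/1.727e-02) = ln(0.00219696)/ln(0.0468616) ≈ 1.9999.
Then e_4 ≈ e_3·(e_3/e_2)^p = 1.778e-06·(0.00219696)^1.9999 = 1.778e-06·4.82959e-06 ≈ 8.587e-12.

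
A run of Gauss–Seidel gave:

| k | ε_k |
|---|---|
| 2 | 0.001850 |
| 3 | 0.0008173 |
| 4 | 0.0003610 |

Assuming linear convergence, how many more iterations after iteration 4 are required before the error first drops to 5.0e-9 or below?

14

Rate ρ ≈ ε_4/ε_3 = 0.0003610/0.0008173 = 0.4417.
After j more steps, ε_{4+j} ≈ 0.0003610·ρ^j; need ρ^j ≤ 5.0e-9/0.0003610 = 1.38504e-05.
j ≥ ln(1.38504e-05)/ln(0.4417) = -11.1872/-0.81712 = 13.691.
So 14 more iterations are needed.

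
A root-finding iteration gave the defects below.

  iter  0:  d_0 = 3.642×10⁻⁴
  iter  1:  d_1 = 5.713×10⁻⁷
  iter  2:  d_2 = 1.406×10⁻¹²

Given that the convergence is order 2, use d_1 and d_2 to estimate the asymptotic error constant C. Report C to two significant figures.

C ≈ d_2 / d_1^2
  = 1.406×10⁻¹² / (5.713×10⁻⁷)^2
  = 1.406×10⁻¹² / 3.26384e-13 ≈ 4.3078

4.3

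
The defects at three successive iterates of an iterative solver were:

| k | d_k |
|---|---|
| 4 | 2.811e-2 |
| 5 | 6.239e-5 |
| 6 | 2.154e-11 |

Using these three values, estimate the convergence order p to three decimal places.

2.435

p ≈ ln(d_6/d_5) / ln(d_5/d_4)
  = ln(2.154e-11/6.239e-5) / ln(6.239e-5/2.811e-2)
  = ln(3.45248e-07) / ln(0.00221949)
  = -14.879003 / -6.110478 ≈ 2.434998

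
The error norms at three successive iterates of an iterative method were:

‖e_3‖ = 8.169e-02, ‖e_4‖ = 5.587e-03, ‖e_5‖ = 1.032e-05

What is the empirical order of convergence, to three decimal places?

2.346

p ≈ ln(‖e_5‖/‖e_4‖) / ln(‖e_4‖/‖e_3‖)
  = ln(1.032e-05/5.587e-03) / ln(5.587e-03/8.169e-02)
  = ln(0.00184715) / ln(0.0683927)
  = -6.294111 / -2.682489 ≈ 2.346370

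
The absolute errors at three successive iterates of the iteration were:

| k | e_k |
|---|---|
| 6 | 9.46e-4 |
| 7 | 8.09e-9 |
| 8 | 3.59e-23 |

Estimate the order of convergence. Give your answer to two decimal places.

p ≈ ln(e_8/e_7) / ln(e_7/e_6)
  = ln(3.59e-23/8.09e-9) / ln(8.09e-9/9.46e-4)
  = ln(4.43758e-15) / ln(8.5518e-06)
  = -33.04867 / -11.66937 ≈ 2.83209

2.83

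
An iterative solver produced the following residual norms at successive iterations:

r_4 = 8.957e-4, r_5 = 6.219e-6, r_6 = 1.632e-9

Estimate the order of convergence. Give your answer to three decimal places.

p ≈ ln(r_6/r_5) / ln(r_5/r_4)
  = ln(1.632e-9/6.219e-6) / ln(6.219e-6/8.957e-4)
  = ln(0.000262422) / ln(0.00694317)
  = -8.245557 / -4.969997 ≈ 1.659067

1.659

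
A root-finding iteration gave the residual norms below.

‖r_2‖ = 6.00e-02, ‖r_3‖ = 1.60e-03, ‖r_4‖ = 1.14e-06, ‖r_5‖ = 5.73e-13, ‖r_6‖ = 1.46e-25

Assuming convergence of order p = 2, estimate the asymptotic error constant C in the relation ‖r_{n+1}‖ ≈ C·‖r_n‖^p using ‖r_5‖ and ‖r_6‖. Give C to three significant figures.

C ≈ ‖r_6‖ / ‖r_5‖^2
  = 1.46e-25 / (5.73e-13)^2
  = 1.46e-25 / 3.28329e-25 ≈ 0.44468

0.445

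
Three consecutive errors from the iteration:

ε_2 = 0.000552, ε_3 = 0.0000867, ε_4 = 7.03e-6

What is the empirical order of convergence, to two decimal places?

1.36

p ≈ ln(ε_4/ε_3) / ln(ε_3/ε_2)
  = ln(7.03e-6/0.0000867) / ln(0.0000867/0.000552)
  = ln(0.0810842) / ln(0.157065)
  = -2.51227 / -1.85110 ≈ 1.35718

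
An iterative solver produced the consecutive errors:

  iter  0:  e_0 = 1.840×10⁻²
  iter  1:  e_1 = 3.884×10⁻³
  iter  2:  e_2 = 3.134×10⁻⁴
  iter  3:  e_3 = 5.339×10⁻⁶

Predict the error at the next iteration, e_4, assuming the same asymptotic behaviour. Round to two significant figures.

First estimate the order: p ≈ ln(e_3/e_2) / ln(e_2/e_1) = ln(5.339×10⁻⁶/3.134×10⁻⁴)/ln(3.134×10⁻⁴/3.884×10⁻³) = ln(0.0170357)/ln(0.08069) ≈ 1.6179.
Then e_4 ≈ e_3·(e_3/e_2)^p = 5.339×10⁻⁶·(0.0170357)^1.6179 = 5.339×10⁻⁶·0.00137568 ≈ 7.345e-09.

7.3e-9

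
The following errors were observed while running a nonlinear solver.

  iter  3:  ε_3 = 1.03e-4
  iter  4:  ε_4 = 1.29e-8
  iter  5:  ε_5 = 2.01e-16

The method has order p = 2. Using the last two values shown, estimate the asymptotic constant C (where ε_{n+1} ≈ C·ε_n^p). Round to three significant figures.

C ≈ ε_5 / ε_4^2
  = 2.01e-16 / (1.29e-8)^2
  = 2.01e-16 / 1.6641e-16 ≈ 1.2079

1.21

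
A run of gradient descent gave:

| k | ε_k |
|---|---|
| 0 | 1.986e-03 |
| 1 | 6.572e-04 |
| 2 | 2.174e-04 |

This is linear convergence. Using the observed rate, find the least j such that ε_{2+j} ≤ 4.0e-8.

Rate ρ ≈ ε_2/ε_1 = 2.174e-04/6.572e-04 = 0.3308.
After j more steps, ε_{2+j} ≈ 2.174e-04·ρ^j; need ρ^j ≤ 4.0e-8/2.174e-04 = 0.000183993.
j ≥ ln(0.000183993)/ln(0.3308) = -8.6006/-1.10624 = 7.775.
So 8 more iterations are needed.

8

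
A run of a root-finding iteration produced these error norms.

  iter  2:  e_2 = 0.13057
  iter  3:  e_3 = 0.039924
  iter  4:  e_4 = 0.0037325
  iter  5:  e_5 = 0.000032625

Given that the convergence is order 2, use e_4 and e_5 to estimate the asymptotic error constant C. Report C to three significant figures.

2.34

C ≈ e_5 / e_4^2
  = 0.000032625 / (0.0037325)^2
  = 0.000032625 / 1.39316e-05 ≈ 2.3418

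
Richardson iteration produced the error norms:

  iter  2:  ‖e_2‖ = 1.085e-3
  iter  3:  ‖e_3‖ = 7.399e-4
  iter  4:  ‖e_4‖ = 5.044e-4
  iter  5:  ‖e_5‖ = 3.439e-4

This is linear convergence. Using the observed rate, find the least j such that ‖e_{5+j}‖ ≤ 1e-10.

Rate ρ ≈ ‖e_5‖/‖e_4‖ = 3.439e-4/5.044e-4 = 0.6818.
After j more steps, ‖e_{5+j}‖ ≈ 3.439e-4·ρ^j; need ρ^j ≤ 1e-10/3.439e-4 = 2.90782e-07.
j ≥ ln(2.90782e-07)/ln(0.6818) = -15.0507/-0.38302 = 39.295.
So 40 more iterations are needed.

40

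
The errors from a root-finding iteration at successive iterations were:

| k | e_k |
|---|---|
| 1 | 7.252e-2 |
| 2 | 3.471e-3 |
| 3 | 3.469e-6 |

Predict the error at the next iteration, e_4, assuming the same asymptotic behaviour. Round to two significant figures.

5.3e-13

First estimate the order: p ≈ ln(e_3/e_2) / ln(e_2/e_1) = ln(3.469e-6/3.471e-3)/ln(3.471e-3/7.252e-2) = ln(0.000999424)/ln(0.0478627) ≈ 2.2729.
Then e_4 ≈ e_3·(e_3/e_2)^p = 3.469e-6·(0.000999424)^2.2729 = 3.469e-6·1.51611e-07 ≈ 5.259e-13.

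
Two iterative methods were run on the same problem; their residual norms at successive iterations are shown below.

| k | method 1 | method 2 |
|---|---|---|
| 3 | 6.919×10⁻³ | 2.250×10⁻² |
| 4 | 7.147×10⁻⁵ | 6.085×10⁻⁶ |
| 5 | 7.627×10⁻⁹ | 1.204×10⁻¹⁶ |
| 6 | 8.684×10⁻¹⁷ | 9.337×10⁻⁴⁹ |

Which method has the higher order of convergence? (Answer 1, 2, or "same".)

2

Method 1: p ≈ ln(8.684×10⁻¹⁷/7.627×10⁻⁹)/ln(7.627×10⁻⁹/7.147×10⁻⁵) ≈ 2.00.
Method 2: p ≈ ln(9.337×10⁻⁴⁹/1.204×10⁻¹⁶)/ln(1.204×10⁻¹⁶/6.085×10⁻⁶) ≈ 3.00.
Method 2 has the higher order (≈3.0 vs ≈2.0).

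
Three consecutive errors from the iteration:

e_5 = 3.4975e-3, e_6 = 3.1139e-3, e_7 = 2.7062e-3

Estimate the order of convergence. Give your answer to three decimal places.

p ≈ ln(e_7/e_6) / ln(e_6/e_5)
  = ln(2.7062e-3/3.1139e-3) / ln(3.1139e-3/3.4975e-3)
  = ln(0.869071) / ln(0.890322)
  = -0.140330 / -0.116172 ≈ 1.207950

1.208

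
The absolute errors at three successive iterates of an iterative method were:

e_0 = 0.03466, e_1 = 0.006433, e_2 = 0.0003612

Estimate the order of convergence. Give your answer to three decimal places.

1.710

p ≈ ln(e_2/e_1) / ln(e_1/e_0)
  = ln(0.0003612/0.006433) / ln(0.006433/0.03466)
  = ln(0.056148) / ln(0.185603)
  = -2.879764 / -1.684145 ≈ 1.709926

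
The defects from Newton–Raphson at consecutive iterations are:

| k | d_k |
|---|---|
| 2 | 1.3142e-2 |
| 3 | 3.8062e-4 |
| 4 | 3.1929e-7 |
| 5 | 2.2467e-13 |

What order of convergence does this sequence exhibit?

2

Consecutive ratios: d_5/d_4 = 2.2467e-13/3.1929e-7 = 7.03655e-07, d_4/d_3 = 3.1929e-7/3.8062e-4 = 0.000838868.
p ≈ ln(7.03655e-07)/ln(0.000838868) = -14.1670/-7.0835 ≈ 2.00.
So the convergence is quadratic (order 2).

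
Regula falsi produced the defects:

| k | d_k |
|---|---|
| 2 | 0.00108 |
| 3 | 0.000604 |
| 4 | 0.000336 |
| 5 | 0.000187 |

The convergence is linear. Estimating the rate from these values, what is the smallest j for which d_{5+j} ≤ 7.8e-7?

10

Rate ρ ≈ d_5/d_4 = 0.000187/0.000336 = 0.5565.
After j more steps, d_{5+j} ≈ 0.000187·ρ^j; need ρ^j ≤ 7.8e-7/0.000187 = 0.00417112.
j ≥ ln(0.00417112)/ln(0.5565) = -5.4796/-0.58609 = 9.349.
So 10 more iterations are needed.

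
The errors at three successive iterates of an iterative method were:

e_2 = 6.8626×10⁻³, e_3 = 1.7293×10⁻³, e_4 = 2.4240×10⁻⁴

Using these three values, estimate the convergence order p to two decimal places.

1.43

p ≈ ln(e_4/e_3) / ln(e_3/e_2)
  = ln(2.4240×10⁻⁴/1.7293×10⁻³) / ln(1.7293×10⁻³/6.8626×10⁻³)
  = ln(0.140172) / ln(0.251989)
  = -1.96489 / -1.37837 ≈ 1.42552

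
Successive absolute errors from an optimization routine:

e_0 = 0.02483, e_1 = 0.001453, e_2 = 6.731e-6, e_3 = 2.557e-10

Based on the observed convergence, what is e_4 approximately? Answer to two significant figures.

1.1e-18

First estimate the order: p ≈ ln(e_3/e_2) / ln(e_2/e_1) = ln(2.557e-10/6.731e-6)/ln(6.731e-6/0.001453) = ln(3.79884e-05)/ln(0.00463248) ≈ 1.8937.
Then e_4 ≈ e_3·(e_3/e_2)^p = 2.557e-10·(3.79884e-05)^1.8937 = 2.557e-10·4.2578e-09 ≈ 1.089e-18.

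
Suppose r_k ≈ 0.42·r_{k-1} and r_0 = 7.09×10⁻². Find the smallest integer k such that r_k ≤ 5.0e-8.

After k steps, r_k ≈ 7.09×10⁻²·0.42^k.
Need 0.42^k ≤ 5.0e-8/7.09×10⁻² = 7.05219e-07.
k ≥ ln(7.05219e-07)/ln(0.42) = -14.1648/-0.86750 = 16.328.
Smallest integer k = 17.

17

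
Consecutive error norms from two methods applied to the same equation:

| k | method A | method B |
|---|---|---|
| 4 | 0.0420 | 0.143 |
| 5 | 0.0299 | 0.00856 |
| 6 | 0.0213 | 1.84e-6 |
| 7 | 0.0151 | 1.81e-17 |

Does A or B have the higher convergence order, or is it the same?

Method A: p ≈ ln(0.0151/0.0213)/ln(0.0213/0.0299) ≈ 1.01.
Method B: p ≈ ln(1.81e-17/1.84e-6)/ln(1.84e-6/0.00856) ≈ 3.00.
Method B has the higher order (≈3.0 vs ≈1.0).

B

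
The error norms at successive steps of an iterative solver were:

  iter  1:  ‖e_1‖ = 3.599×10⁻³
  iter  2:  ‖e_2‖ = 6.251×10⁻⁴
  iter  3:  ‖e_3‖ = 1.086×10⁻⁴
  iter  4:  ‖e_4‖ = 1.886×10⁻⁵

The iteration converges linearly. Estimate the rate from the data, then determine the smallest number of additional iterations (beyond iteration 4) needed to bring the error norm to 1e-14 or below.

Rate ρ ≈ ‖e_4‖/‖e_3‖ = 1.886×10⁻⁵/1.086×10⁻⁴ = 0.1737.
After j more steps, ‖e_{4+j}‖ ≈ 1.886×10⁻⁵·ρ^j; need ρ^j ≤ 1e-14/1.886×10⁻⁵ = 5.30223e-10.
j ≥ ln(5.30223e-10)/ln(0.1737) = -21.3577/-1.75043 = 12.201.
So 13 more iterations are needed.

13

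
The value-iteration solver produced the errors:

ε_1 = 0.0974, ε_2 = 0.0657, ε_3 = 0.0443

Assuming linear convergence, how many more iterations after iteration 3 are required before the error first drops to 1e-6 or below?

28

Rate ρ ≈ ε_3/ε_2 = 0.0443/0.0657 = 0.6743.
After j more steps, ε_{3+j} ≈ 0.0443·ρ^j; need ρ^j ≤ 1e-6/0.0443 = 2.25734e-05.
j ≥ ln(2.25734e-05)/ln(0.6743) = -10.6987/-0.39408 = 27.149.
So 28 more iterations are needed.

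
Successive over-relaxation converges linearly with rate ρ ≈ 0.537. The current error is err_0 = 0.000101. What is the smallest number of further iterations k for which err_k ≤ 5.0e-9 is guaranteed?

16

After k steps, err_k ≈ 0.000101·0.537^k.
Need 0.537^k ≤ 5.0e-9/0.000101 = 4.9505e-05.
k ≥ ln(4.9505e-05)/ln(0.537) = -9.9134/-0.62176 = 15.944.
Smallest integer k = 16.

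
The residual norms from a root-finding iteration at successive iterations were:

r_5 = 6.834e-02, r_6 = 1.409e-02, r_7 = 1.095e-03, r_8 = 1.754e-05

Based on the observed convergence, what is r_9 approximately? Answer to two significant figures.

2.2e-8

First estimate the order: p ≈ ln(r_8/r_7) / ln(r_7/r_6) = ln(1.754e-05/1.095e-03)/ln(1.095e-03/1.409e-02) = ln(0.0160183)/ln(0.0777147) ≈ 1.6182.
Then r_9 ≈ r_8·(r_8/r_7)^p = 1.754e-05·(0.0160183)^1.6182 = 1.754e-05·0.00124368 ≈ 2.181e-08.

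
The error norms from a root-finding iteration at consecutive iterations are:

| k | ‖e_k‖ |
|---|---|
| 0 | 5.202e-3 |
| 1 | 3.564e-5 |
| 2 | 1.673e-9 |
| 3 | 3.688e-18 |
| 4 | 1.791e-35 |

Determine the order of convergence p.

Consecutive ratios: ‖e_4‖/‖e_3‖ = 1.791e-35/3.688e-18 = 4.85629e-18, ‖e_3‖/‖e_2‖ = 3.688e-18/1.673e-9 = 2.20442e-09.
p ≈ ln(4.85629e-18)/ln(2.20442e-09) = -39.8663/-19.9328 ≈ 2.00.
So the convergence is quadratic (order 2).

2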